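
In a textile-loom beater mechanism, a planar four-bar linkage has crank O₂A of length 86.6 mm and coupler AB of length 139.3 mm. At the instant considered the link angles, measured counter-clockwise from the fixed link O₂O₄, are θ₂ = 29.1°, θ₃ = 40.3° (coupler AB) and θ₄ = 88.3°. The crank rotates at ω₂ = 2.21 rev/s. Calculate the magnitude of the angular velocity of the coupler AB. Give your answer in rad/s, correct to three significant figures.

ω₂ = 13.89 rad/s (from 2.21 rev/s).
Differentiating the loop-closure r₂e^{iθ₂}+r₃e^{iθ₃}=r₁+r₄e^{iθ₄} gives r₂ω₂e^{iθ₂}+r₃ω₃e^{iθ₃}=r₄ω₄e^{iθ₄}.
Eliminating the other unknown: ω₃ = r₂ω₂ sin(θ₄−θ₂) / [r₃ sin(θ₃−θ₄)].
Numerator sine = +0.85896; denominator sine = -0.74314.
Result = 0.0866·13.89·(+0.85896) / (0.1393·(-0.74314)) = -9.9779 rad/s; magnitude 9.9779 rad/s.

9.98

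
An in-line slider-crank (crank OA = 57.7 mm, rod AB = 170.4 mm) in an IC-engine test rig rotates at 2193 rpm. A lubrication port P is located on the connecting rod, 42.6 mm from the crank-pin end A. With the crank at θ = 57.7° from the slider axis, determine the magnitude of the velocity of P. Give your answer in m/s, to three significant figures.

12.9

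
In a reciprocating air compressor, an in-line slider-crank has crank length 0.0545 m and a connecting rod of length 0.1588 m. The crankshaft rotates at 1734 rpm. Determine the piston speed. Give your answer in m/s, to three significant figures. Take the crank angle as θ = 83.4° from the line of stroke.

10.2

ω = 2π·1734/60 = 181.6 rad/s
For an in-line slider-crank, x = r cosθ + √(L² − r² sin²θ), so v = −rω sinθ·[1 + r cosθ/√(L² − r² sin²θ)].
With r = 0.0545 m, L = 0.1588 m, θ = 83.4°: √(L² − r² sin²θ) = 0.14929 m.
v = −0.0545·181.6·0.99337·[1 + 0.0545·0.11494/0.14929] = -10.243 m/s.
|v| = 10.243 m/s.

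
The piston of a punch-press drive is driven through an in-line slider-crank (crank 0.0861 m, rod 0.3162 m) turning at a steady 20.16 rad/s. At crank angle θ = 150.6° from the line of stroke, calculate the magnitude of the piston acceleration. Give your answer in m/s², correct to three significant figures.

ω = 20.16 rad/s
x(θ) = r cosθ + √(L² − r² sin²θ); with ω constant, a = ω²·d²x/dθ².
d²x/dθ² = −r cosθ − r²(cos2θ)/√u − r⁴ sin²2θ/(4u^{3/2}),  u = L² − r² sin²θ = 0.098196 m².
Substituting r = 0.0861 m, L = 0.3162 m, θ = 150.6°: d²x/dθ² = +0.06243 m.
a = ω²·d²x/dθ² = (20.16)²·(+0.06243) = +25.373 m/s²;  |a| = 25.373 m/s².

25.4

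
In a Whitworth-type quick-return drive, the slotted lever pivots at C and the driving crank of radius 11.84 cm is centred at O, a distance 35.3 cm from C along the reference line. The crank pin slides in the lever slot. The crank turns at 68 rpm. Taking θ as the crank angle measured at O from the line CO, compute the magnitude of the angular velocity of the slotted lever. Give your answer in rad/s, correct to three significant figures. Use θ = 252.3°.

0.0825

ω = 7.121 rad/s (from 68 rpm).
Crank pin A relative to C: A = (d + r cosθ, r sinθ); lever angle φ = atan2(r sinθ, d + r cosθ).
Differentiating tanφ: φ̇ = rω(d cosθ + r)/(d² + r² + 2dr cosθ).
d² + r² + 2dr cosθ = |CA|² = 0.113213 m²;  d cosθ + r = +0.011076 m.
|ω_lever| = |0.1184·7.121·+0.011076| / 0.113213 = 0.082487 rad/s.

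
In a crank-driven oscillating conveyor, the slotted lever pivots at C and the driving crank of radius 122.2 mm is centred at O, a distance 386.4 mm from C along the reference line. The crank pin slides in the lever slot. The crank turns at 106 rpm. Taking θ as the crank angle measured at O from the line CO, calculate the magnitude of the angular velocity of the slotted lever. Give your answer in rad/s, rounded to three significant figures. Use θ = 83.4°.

1.29

ω = 11.1 rad/s (from 106 rpm).
Crank pin A relative to C: A = (d + r cosθ, r sinθ); lever angle φ = atan2(r sinθ, d + r cosθ).
Differentiating tanφ: φ̇ = rω(d cosθ + r)/(d² + r² + 2dr cosθ).
d² + r² + 2dr cosθ = |CA|² = 0.175092 m²;  d cosθ + r = +0.16661 m.
|ω_lever| = |0.1222·11.1·+0.16661| / 0.175092 = 1.2908 rad/s.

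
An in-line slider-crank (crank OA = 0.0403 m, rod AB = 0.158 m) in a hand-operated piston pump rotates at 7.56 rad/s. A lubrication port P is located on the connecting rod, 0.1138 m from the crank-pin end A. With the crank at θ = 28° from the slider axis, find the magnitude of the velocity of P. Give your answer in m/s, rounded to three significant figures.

ω = 7.56 rad/s.  Crank-pin speed |V_A| = rω = 0.30467 m/s, perpendicular to OA.
Rod angle: sinφ = −(r/L) sinθ ⇒ φ = -6.877°; ω_rod = −rω cosθ/√(L²−r²sin²θ) = -1.7149 rad/s.
V_P = V_A + ω_rod × AP, with AP = 0.1138 m along the rod.
Components: V_Px = −rω sinθ − a·ω_rod·sinφ = -0.1664 m/s;  V_Py = rω cosθ + a·ω_rod·cosφ = +0.075254 m/s.
|V_P| = √(V_Px² + V_Py²) = 0.18263 m/s.

0.183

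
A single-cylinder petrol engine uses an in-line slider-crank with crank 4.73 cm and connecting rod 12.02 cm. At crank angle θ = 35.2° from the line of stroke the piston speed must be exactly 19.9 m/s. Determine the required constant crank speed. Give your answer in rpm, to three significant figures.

5240

For an in-line slider-crank, |v_piston| = rω|sinθ|·[1 + r cosθ/√(L² − r² sin²θ)].
With r = 0.0473 m, L = 0.1202 m, θ = 35.2°: the bracketed kinematic factor |dx/dθ| = 0.036267 m.
ω = v/|dx/dθ| = 19.9/0.036267 = 548.71 rad/s.
N = 60ω/(2π) = 5239.8 rpm.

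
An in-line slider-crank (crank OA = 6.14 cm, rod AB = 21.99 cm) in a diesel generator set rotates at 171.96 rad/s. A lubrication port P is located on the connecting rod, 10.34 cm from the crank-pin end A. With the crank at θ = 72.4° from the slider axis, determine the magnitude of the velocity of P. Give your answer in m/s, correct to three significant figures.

10.6

ω = 172 rad/s.  Crank-pin speed |V_A| = rω = 10.558 m/s, perpendicular to OA.
Rod angle: sinφ = −(r/L) sinθ ⇒ φ = -15.435°; ω_rod = −rω cosθ/√(L²−r²sin²θ) = -15.061 rad/s.
V_P = V_A + ω_rod × AP, with AP = 0.1034 m along the rod.
Components: V_Px = −rω sinθ − a·ω_rod·sinφ = -10.479 m/s;  V_Py = rω cosθ + a·ω_rod·cosφ = +1.6914 m/s.
|V_P| = √(V_Px² + V_Py²) = 10.614 m/s.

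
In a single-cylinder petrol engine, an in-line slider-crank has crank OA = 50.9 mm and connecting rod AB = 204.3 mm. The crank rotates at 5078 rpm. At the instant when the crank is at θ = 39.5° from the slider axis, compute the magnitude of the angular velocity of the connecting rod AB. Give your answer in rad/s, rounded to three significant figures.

104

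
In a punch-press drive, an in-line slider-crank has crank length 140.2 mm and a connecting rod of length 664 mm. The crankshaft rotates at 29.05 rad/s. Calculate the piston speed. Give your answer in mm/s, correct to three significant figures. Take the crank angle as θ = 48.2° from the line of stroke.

ω = 29.05 rad/s
For an in-line slider-crank, x = r cosθ + √(L² − r² sin²θ), so v = −rω sinθ·[1 + r cosθ/√(L² − r² sin²θ)].
With r = 0.1402 m, L = 0.664 m, θ = 48.2°: √(L² − r² sin²θ) = 0.65572 m.
v = −0.1402·29.05·0.74548·[1 + 0.1402·0.66653/0.65572] = -3.4689 m/s.
|v| = 3.4689 m/s = 3468.9 mm/s.

3470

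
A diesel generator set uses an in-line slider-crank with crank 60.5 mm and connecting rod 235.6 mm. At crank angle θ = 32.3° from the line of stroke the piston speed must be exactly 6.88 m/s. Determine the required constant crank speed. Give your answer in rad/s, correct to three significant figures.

175

For an in-line slider-crank, |v_piston| = rω|sinθ|·[1 + r cosθ/√(L² − r² sin²θ)].
With r = 0.0605 m, L = 0.2356 m, θ = 32.3°: the bracketed kinematic factor |dx/dθ| = 0.039412 m.
ω = v/|dx/dθ| = 6.88/0.039412 = 174.56 rad/s.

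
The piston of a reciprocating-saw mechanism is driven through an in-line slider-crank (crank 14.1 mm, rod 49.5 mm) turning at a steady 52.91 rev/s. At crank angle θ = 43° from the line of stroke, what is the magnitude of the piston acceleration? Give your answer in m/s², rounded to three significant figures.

ω = 2π·52.9 = 332.4 rad/s
x(θ) = r cosθ + √(L² − r² sin²θ); with ω constant, a = ω²·d²x/dθ².
d²x/dθ² = −r cosθ − r²(cos2θ)/√u − r⁴ sin²2θ/(4u^{3/2}),  u = L² − r² sin²θ = 0.00235778 m².
Substituting r = 0.0141 m, L = 0.0495 m, θ = 43°: d²x/dθ² = -0.010684 m.
a = ω²·d²x/dθ² = (332.4)²·(-0.010684) = -1180.7 m/s²;  |a| = 1180.7 m/s².

1180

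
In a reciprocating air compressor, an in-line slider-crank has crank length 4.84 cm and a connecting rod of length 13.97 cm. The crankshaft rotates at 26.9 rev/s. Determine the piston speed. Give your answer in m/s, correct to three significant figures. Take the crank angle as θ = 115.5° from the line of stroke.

6.22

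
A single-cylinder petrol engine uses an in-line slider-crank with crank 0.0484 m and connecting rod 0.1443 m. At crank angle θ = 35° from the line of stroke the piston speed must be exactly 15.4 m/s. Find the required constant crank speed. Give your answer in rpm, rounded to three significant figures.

4140

For an in-line slider-crank, |v_piston| = rω|sinθ|·[1 + r cosθ/√(L² − r² sin²θ)].
With r = 0.0484 m, L = 0.1443 m, θ = 35°: the bracketed kinematic factor |dx/dθ| = 0.035534 m.
ω = v/|dx/dθ| = 15.4/0.035534 = 433.39 rad/s.
N = 60ω/(2π) = 4138.6 rpm.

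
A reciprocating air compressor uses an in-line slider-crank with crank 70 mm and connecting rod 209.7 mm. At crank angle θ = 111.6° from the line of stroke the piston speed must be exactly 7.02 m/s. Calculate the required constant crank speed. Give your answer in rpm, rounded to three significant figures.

1180

For an in-line slider-crank, |v_piston| = rω|sinθ|·[1 + r cosθ/√(L² − r² sin²θ)].
With r = 0.07 m, L = 0.2097 m, θ = 111.6°: the bracketed kinematic factor |dx/dθ| = 0.056671 m.
ω = v/|dx/dθ| = 7.02/0.056671 = 123.87 rad/s.
N = 60ω/(2π) = 1182.9 rpm.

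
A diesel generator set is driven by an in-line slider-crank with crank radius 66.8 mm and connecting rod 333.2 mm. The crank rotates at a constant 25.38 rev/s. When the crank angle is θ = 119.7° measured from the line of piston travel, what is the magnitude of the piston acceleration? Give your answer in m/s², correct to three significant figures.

1020

ω = 2π·25.4 = 159.5 rad/s
x(θ) = r cosθ + √(L² − r² sin²θ); with ω constant, a = ω²·d²x/dθ².
d²x/dθ² = −r cosθ − r²(cos2θ)/√u − r⁴ sin²2θ/(4u^{3/2}),  u = L² − r² sin²θ = 0.107655 m².
Substituting r = 0.0668 m, L = 0.3332 m, θ = 119.7°: d²x/dθ² = +0.039915 m.
a = ω²·d²x/dθ² = (159.5)²·(+0.039915) = +1015 m/s²;  |a| = 1015 m/s².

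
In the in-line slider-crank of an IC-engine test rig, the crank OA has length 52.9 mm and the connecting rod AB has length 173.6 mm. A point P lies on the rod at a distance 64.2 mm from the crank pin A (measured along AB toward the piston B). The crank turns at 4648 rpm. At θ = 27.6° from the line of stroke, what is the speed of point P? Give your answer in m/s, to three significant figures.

ω = 486.7 rad/s.  Crank-pin speed |V_A| = rω = 25.748 m/s, perpendicular to OA.
Rod angle: sinφ = −(r/L) sinθ ⇒ φ = -8.116°; ω_rod = −rω cosθ/√(L²−r²sin²θ) = -132.77 rad/s.
V_P = V_A + ω_rod × AP, with AP = 0.0642 m along the rod.
Components: V_Px = −rω sinθ − a·ω_rod·sinφ = -13.133 m/s;  V_Py = rω cosθ + a·ω_rod·cosφ = +14.38 m/s.
|V_P| = √(V_Px² + V_Py²) = 19.474 m/s.

19.5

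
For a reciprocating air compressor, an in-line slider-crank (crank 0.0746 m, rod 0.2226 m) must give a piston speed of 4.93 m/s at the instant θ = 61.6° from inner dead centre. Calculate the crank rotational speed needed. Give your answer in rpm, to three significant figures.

615

For an in-line slider-crank, |v_piston| = rω|sinθ|·[1 + r cosθ/√(L² − r² sin²θ)].
With r = 0.0746 m, L = 0.2226 m, θ = 61.6°: the bracketed kinematic factor |dx/dθ| = 0.076568 m.
ω = v/|dx/dθ| = 4.93/0.076568 = 64.387 rad/s.
N = 60ω/(2π) = 614.85 rpm.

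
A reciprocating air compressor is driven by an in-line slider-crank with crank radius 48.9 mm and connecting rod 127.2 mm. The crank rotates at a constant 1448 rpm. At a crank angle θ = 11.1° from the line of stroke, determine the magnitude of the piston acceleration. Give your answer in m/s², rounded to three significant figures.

ω = 2π·1448/60 = 151.6 rad/s
x(θ) = r cosθ + √(L² − r² sin²θ); with ω constant, a = ω²·d²x/dθ².
d²x/dθ² = −r cosθ − r²(cos2θ)/√u − r⁴ sin²2θ/(4u^{3/2}),  u = L² − r² sin²θ = 0.0160912 m².
Substituting r = 0.0489 m, L = 0.1272 m, θ = 11.1°: d²x/dθ² = -0.065538 m.
a = ω²·d²x/dθ² = (151.6)²·(-0.065538) = -1506.9 m/s²;  |a| = 1506.9 m/s².

1510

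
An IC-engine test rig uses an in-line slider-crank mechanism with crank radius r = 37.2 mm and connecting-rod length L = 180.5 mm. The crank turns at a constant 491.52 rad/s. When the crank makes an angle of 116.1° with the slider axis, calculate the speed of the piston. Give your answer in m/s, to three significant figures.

14.9

ω = 491.5 rad/s
For an in-line slider-crank, x = r cosθ + √(L² − r² sin²θ), so v = −rω sinθ·[1 + r cosθ/√(L² − r² sin²θ)].
With r = 0.0372 m, L = 0.1805 m, θ = 116.1°: √(L² − r² sin²θ) = 0.17738 m.
v = −0.0372·491.5·0.89803·[1 + 0.0372·-0.43994/0.17738] = -14.905 m/s.
|v| = 14.905 m/s.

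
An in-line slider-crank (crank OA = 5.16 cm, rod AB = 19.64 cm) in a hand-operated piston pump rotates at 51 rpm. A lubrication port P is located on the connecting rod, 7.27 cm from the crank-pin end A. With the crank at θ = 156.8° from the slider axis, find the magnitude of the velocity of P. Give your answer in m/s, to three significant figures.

0.188

ω = 5.341 rad/s.  Crank-pin speed |V_A| = rω = 0.27558 m/s, perpendicular to OA.
Rod angle: sinφ = −(r/L) sinθ ⇒ φ = -5.941°; ω_rod = −rω cosθ/√(L²−r²sin²θ) = +1.2967 rad/s.
V_P = V_A + ω_rod × AP, with AP = 0.0727 m along the rod.
Components: V_Px = −rω sinθ − a·ω_rod·sinφ = -0.098806 m/s;  V_Py = rω cosθ + a·ω_rod·cosφ = -0.15954 m/s.
|V_P| = √(V_Px² + V_Py²) = 0.18765 m/s.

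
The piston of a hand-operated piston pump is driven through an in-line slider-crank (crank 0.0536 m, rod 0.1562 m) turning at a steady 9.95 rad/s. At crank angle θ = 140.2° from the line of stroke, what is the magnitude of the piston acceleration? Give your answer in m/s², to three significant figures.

3.68

ω = 9.95 rad/s
x(θ) = r cosθ + √(L² − r² sin²θ); with ω constant, a = ω²·d²x/dθ².
d²x/dθ² = −r cosθ − r²(cos2θ)/√u − r⁴ sin²2θ/(4u^{3/2}),  u = L² − r² sin²θ = 0.0232213 m².
Substituting r = 0.0536 m, L = 0.1562 m, θ = 140.2°: d²x/dθ² = +0.037212 m.
a = ω²·d²x/dθ² = (9.95)²·(+0.037212) = +3.6841 m/s²;  |a| = 3.6841 m/s².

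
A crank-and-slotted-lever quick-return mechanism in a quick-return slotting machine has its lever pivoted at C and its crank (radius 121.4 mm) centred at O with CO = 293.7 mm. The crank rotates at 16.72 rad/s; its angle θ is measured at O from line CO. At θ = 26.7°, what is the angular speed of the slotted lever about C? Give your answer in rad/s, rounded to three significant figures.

4.73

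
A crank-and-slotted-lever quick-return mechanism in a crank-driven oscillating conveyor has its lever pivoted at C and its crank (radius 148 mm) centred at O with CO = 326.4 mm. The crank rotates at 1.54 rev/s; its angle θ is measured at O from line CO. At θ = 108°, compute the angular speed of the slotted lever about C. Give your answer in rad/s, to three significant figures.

ω = 9.676 rad/s (from 1.54 rev/s).
Crank pin A relative to C: A = (d + r cosθ, r sinθ); lever angle φ = atan2(r sinθ, d + r cosθ).
Differentiating tanφ: φ̇ = rω(d cosθ + r)/(d² + r² + 2dr cosθ).
d² + r² + 2dr cosθ = |CA|² = 0.0985855 m²;  d cosθ + r = +0.047137 m.
|ω_lever| = |0.148·9.676·+0.047137| / 0.0985855 = 0.68472 rad/s.

0.685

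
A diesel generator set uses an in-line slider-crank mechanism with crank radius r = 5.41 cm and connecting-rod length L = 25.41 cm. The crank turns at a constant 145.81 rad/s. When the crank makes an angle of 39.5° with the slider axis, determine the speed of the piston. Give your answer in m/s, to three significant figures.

ω = 145.8 rad/s
For an in-line slider-crank, x = r cosθ + √(L² − r² sin²θ), so v = −rω sinθ·[1 + r cosθ/√(L² − r² sin²θ)].
With r = 0.0541 m, L = 0.2541 m, θ = 39.5°: √(L² − r² sin²θ) = 0.25176 m.
v = −0.0541·145.8·0.63608·[1 + 0.0541·0.77162/0.25176] = -5.8496 m/s.
|v| = 5.8496 m/s.

5.85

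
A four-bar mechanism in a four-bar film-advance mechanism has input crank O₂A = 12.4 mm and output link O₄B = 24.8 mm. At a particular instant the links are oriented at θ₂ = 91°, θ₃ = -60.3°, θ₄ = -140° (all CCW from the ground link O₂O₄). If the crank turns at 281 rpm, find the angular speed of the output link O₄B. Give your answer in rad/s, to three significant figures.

7.18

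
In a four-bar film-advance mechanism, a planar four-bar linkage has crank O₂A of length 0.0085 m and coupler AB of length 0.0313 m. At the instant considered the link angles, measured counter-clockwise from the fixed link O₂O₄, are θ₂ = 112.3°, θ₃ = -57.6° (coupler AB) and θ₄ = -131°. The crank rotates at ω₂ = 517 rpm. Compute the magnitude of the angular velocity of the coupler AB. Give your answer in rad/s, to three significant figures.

ω₂ = 54.14 rad/s (from 517 rpm).
Differentiating the loop-closure r₂e^{iθ₂}+r₃e^{iθ₃}=r₁+r₄e^{iθ₄} gives r₂ω₂e^{iθ₂}+r₃ω₃e^{iθ₃}=r₄ω₄e^{iθ₄}.
Eliminating the other unknown: ω₃ = r₂ω₂ sin(θ₄−θ₂) / [r₃ sin(θ₃−θ₄)].
Numerator sine = +0.89337; denominator sine = +0.95832.
Result = 0.0085·54.14·(+0.89337) / (0.0313·(+0.95832)) = +13.706 rad/s; magnitude 13.706 rad/s.

13.7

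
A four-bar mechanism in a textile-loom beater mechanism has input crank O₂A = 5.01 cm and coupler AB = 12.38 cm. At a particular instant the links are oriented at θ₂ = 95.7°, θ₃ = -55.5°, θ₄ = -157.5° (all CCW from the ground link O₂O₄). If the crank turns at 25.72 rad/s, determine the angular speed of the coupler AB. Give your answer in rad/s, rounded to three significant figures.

10.2

ω₂ = 25.72 rad/s
Differentiating the loop-closure r₂e^{iθ₂}+r₃e^{iθ₃}=r₁+r₄e^{iθ₄} gives r₂ω₂e^{iθ₂}+r₃ω₃e^{iθ₃}=r₄ω₄e^{iθ₄}.
Eliminating the other unknown: ω₃ = r₂ω₂ sin(θ₄−θ₂) / [r₃ sin(θ₃−θ₄)].
Numerator sine = +0.95732; denominator sine = +0.97815.
Result = 0.0501·25.72·(+0.95732) / (0.1238·(+0.97815)) = +10.187 rad/s; magnitude 10.187 rad/s.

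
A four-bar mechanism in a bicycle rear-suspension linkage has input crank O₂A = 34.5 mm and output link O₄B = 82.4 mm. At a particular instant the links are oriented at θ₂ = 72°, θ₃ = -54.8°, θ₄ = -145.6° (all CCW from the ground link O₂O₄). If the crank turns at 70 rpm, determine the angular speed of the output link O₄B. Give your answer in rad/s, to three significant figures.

2.46

ω₂ = 7.33 rad/s (from 70 rpm).
Differentiating the loop-closure r₂e^{iθ₂}+r₃e^{iθ₃}=r₁+r₄e^{iθ₄} gives r₂ω₂e^{iθ₂}+r₃ω₃e^{iθ₃}=r₄ω₄e^{iθ₄}.
Eliminating the other unknown: ω₄ = r₂ω₂ sin(θ₂−θ₃) / [r₄ sin(θ₄−θ₃)].
Numerator sine = +0.80073; denominator sine = -0.99990.
Result = 0.0345·7.33·(+0.80073) / (0.0824·(-0.99990)) = -2.4578 rad/s; magnitude 2.4578 rad/s.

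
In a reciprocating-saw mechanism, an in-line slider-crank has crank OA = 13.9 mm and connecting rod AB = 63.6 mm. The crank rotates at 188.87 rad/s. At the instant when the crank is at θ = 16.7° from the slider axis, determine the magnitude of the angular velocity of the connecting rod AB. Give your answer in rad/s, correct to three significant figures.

ω = 188.9 rad/s
The rod makes angle φ with the slider axis where L sinφ = r sinθ; differentiating, L cosφ·φ̇ = r ω cosθ.
L cosφ = √(L² − r² sin²θ) = 0.063474 m.
|ω_rod| = r ω |cosθ| / √(L² − r² sin²θ) = 0.0139·188.9·0.95782/0.063474 = 39.615 rad/s.

39.6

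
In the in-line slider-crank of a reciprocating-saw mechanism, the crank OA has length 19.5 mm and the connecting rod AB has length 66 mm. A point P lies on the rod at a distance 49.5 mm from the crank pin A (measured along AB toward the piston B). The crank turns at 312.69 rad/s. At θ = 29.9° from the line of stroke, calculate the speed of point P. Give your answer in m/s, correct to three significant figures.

ω = 312.7 rad/s.  Crank-pin speed |V_A| = rω = 6.0975 m/s, perpendicular to OA.
Rod angle: sinφ = −(r/L) sinθ ⇒ φ = -8.469°; ω_rod = −rω cosθ/√(L²−r²sin²θ) = -80.972 rad/s.
V_P = V_A + ω_rod × AP, with AP = 0.0495 m along the rod.
Components: V_Px = −rω sinθ − a·ω_rod·sinφ = -3.6298 m/s;  V_Py = rω cosθ + a·ω_rod·cosφ = +1.3215 m/s.
|V_P| = √(V_Px² + V_Py²) = 3.8629 m/s.

3.86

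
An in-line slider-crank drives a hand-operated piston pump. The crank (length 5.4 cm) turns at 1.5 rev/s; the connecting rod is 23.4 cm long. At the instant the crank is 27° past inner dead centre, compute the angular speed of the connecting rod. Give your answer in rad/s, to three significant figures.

1.95

ω = 9.425 rad/s (converted from 1.5 rev/s).
The rod makes angle φ with the slider axis where L sinφ = r sinθ; differentiating, L cosφ·φ̇ = r ω cosθ.
L cosφ = √(L² − r² sin²θ) = 0.23271 m.
|ω_rod| = r ω |cosθ| / √(L² − r² sin²θ) = 0.054·9.425·0.89101/0.23271 = 1.9486 rad/s.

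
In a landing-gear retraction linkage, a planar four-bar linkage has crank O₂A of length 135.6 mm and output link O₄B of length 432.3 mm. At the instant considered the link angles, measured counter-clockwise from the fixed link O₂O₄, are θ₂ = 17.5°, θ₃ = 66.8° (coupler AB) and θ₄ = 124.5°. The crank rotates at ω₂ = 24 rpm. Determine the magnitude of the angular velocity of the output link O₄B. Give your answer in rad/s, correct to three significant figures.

ω₂ = 2.513 rad/s (from 24 rpm).
Differentiating the loop-closure r₂e^{iθ₂}+r₃e^{iθ₃}=r₁+r₄e^{iθ₄} gives r₂ω₂e^{iθ₂}+r₃ω₃e^{iθ₃}=r₄ω₄e^{iθ₄}.
Eliminating the other unknown: ω₄ = r₂ω₂ sin(θ₂−θ₃) / [r₄ sin(θ₄−θ₃)].
Numerator sine = -0.75813; denominator sine = +0.84526.
Result = 0.1356·2.513·(-0.75813) / (0.4323·(+0.84526)) = -0.70708 rad/s; magnitude 0.70708 rad/s.

0.707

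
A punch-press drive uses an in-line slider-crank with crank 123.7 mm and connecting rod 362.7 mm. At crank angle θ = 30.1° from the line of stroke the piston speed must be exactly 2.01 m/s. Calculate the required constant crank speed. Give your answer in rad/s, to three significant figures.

For an in-line slider-crank, |v_piston| = rω|sinθ|·[1 + r cosθ/√(L² − r² sin²θ)].
With r = 0.1237 m, L = 0.3627 m, θ = 30.1°: the bracketed kinematic factor |dx/dθ| = 0.080615 m.
ω = v/|dx/dθ| = 2.01/0.080615 = 24.933 rad/s.

24.9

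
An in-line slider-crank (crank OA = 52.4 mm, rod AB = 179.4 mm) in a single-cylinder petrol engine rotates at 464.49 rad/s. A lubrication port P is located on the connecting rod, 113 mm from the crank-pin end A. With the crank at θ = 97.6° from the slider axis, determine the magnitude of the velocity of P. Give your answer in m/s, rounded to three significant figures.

23.5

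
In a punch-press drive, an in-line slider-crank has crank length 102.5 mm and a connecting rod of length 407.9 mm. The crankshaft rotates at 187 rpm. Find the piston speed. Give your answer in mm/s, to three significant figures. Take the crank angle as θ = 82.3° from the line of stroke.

2060

ω = 2π·187/60 = 19.58 rad/s
For an in-line slider-crank, x = r cosθ + √(L² − r² sin²θ), so v = −rω sinθ·[1 + r cosθ/√(L² − r² sin²θ)].
With r = 0.1025 m, L = 0.4079 m, θ = 82.3°: √(L² − r² sin²θ) = 0.39505 m.
v = −0.1025·19.58·0.99098·[1 + 0.1025·0.13399/0.39505] = -2.0583 m/s.
|v| = 2.0583 m/s = 2058.3 mm/s.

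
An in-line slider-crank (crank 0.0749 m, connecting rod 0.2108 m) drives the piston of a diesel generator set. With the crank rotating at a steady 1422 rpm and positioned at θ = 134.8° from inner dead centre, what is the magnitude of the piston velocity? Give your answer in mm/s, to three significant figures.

ω = 2π·1422/60 = 148.9 rad/s
For an in-line slider-crank, x = r cosθ + √(L² − r² sin²θ), so v = −rω sinθ·[1 + r cosθ/√(L² − r² sin²θ)].
With r = 0.0749 m, L = 0.2108 m, θ = 134.8°: √(L² − r² sin²θ) = 0.20399 m.
v = −0.0749·148.9·0.70957·[1 + 0.0749·-0.70463/0.20399] = -5.8666 m/s.
|v| = 5.8666 m/s = 5866.6 mm/s.

5870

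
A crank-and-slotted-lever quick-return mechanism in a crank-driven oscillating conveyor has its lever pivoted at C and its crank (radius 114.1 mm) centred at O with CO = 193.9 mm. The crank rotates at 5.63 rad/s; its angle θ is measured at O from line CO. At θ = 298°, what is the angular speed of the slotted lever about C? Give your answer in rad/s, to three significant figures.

1.85

ω = 5.63 rad/s
Crank pin A relative to C: A = (d + r cosθ, r sinθ); lever angle φ = atan2(r sinθ, d + r cosθ).
Differentiating tanφ: φ̇ = rω(d cosθ + r)/(d² + r² + 2dr cosθ).
d² + r² + 2dr cosθ = |CA|² = 0.0713892 m²;  d cosθ + r = +0.20513 m.
|ω_lever| = |0.1141·5.63·+0.20513| / 0.0713892 = 1.8458 rad/s.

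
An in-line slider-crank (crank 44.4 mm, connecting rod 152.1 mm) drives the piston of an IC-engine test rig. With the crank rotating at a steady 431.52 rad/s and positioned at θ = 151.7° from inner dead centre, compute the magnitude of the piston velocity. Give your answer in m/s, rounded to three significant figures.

6.73

ω = 431.5 rad/s
For an in-line slider-crank, x = r cosθ + √(L² − r² sin²θ), so v = −rω sinθ·[1 + r cosθ/√(L² − r² sin²θ)].
With r = 0.0444 m, L = 0.1521 m, θ = 151.7°: √(L² − r² sin²θ) = 0.15064 m.
v = −0.0444·431.5·0.47409·[1 + 0.0444·-0.88048/0.15064] = -6.726 m/s.
|v| = 6.726 m/s.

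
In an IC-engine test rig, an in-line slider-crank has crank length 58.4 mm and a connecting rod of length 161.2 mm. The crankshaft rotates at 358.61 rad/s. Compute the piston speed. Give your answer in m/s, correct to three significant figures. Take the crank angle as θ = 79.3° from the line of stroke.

22.1

ω = 358.6 rad/s
For an in-line slider-crank, x = r cosθ + √(L² − r² sin²θ), so v = −rω sinθ·[1 + r cosθ/√(L² − r² sin²θ)].
With r = 0.0584 m, L = 0.1612 m, θ = 79.3°: √(L² − r² sin²θ) = 0.15064 m.
v = −0.0584·358.6·0.98261·[1 + 0.0584·0.18567/0.15064] = -22.06 m/s.
|v| = 22.06 m/s.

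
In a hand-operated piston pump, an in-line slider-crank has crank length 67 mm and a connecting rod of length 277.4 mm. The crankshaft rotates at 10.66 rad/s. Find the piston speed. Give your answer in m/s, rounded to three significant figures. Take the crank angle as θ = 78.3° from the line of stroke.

0.735

ω = 10.66 rad/s
For an in-line slider-crank, x = r cosθ + √(L² − r² sin²θ), so v = −rω sinθ·[1 + r cosθ/√(L² − r² sin²θ)].
With r = 0.067 m, L = 0.2774 m, θ = 78.3°: √(L² − r² sin²θ) = 0.26953 m.
v = −0.067·10.66·0.97922·[1 + 0.067·0.20279/0.26953] = -0.73464 m/s.
|v| = 0.73464 m/s.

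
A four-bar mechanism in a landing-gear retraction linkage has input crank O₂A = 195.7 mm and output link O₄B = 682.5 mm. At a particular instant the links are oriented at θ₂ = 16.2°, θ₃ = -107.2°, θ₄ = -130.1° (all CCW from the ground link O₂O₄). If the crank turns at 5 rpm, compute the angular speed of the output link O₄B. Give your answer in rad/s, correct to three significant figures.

0.322

ω₂ = 0.5236 rad/s (from 5 rpm).
Differentiating the loop-closure r₂e^{iθ₂}+r₃e^{iθ₃}=r₁+r₄e^{iθ₄} gives r₂ω₂e^{iθ₂}+r₃ω₃e^{iθ₃}=r₄ω₄e^{iθ₄}.
Eliminating the other unknown: ω₄ = r₂ω₂ sin(θ₂−θ₃) / [r₄ sin(θ₄−θ₃)].
Numerator sine = +0.83485; denominator sine = -0.38912.
Result = 0.1957·0.5236·(+0.83485) / (0.6825·(-0.38912)) = -0.32211 rad/s; magnitude 0.32211 rad/s.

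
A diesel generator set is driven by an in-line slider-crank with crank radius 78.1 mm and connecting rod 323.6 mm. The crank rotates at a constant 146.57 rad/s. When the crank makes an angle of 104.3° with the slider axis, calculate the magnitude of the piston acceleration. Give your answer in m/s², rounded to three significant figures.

779

ω = 146.6 rad/s
x(θ) = r cosθ + √(L² − r² sin²θ); with ω constant, a = ω²·d²x/dθ².
d²x/dθ² = −r cosθ − r²(cos2θ)/√u − r⁴ sin²2θ/(4u^{3/2}),  u = L² − r² sin²θ = 0.0989895 m².
Substituting r = 0.0781 m, L = 0.3236 m, θ = 104.3°: d²x/dθ² = +0.036244 m.
a = ω²·d²x/dθ² = (146.6)²·(+0.036244) = +778.61 m/s²;  |a| = 778.61 m/s².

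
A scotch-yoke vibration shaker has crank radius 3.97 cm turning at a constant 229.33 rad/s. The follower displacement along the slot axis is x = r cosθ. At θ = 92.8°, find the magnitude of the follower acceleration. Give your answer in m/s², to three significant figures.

ω = 229.3 rad/s
x = r cosθ ⇒ ẍ = −rω² cosθ (ω constant).
|a| = rω²|cosθ| = 0.0397·(229.3)²·|cos 92.8°| = 101.99 m/s².

102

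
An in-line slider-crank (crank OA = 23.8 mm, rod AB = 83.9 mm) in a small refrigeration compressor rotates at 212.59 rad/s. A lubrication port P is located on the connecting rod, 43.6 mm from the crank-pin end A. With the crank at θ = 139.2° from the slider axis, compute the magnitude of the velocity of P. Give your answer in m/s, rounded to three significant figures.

3.46

ω = 212.6 rad/s.  Crank-pin speed |V_A| = rω = 5.0596 m/s, perpendicular to OA.
Rod angle: sinφ = −(r/L) sinθ ⇒ φ = -10.682°; ω_rod = −rω cosθ/√(L²−r²sin²θ) = +46.456 rad/s.
V_P = V_A + ω_rod × AP, with AP = 0.0436 m along the rod.
Components: V_Px = −rω sinθ − a·ω_rod·sinφ = -2.9306 m/s;  V_Py = rω cosθ + a·ω_rod·cosφ = -1.8397 m/s.
|V_P| = √(V_Px² + V_Py²) = 3.4602 m/s.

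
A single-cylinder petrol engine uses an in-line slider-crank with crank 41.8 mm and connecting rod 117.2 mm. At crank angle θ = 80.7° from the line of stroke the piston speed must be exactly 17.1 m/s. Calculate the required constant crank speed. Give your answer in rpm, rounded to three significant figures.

For an in-line slider-crank, |v_piston| = rω|sinθ|·[1 + r cosθ/√(L² − r² sin²θ)].
With r = 0.0418 m, L = 0.1172 m, θ = 80.7°: the bracketed kinematic factor |dx/dθ| = 0.043791 m.
ω = v/|dx/dθ| = 17.1/0.043791 = 390.49 rad/s.
N = 60ω/(2π) = 3728.9 rpm.

3730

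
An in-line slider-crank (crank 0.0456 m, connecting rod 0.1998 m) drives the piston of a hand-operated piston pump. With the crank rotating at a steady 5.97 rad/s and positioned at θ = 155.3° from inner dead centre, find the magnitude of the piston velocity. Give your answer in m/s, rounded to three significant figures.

ω = 5.97 rad/s
For an in-line slider-crank, x = r cosθ + √(L² − r² sin²θ), so v = −rω sinθ·[1 + r cosθ/√(L² − r² sin²θ)].
With r = 0.0456 m, L = 0.1998 m, θ = 155.3°: √(L² − r² sin²θ) = 0.19889 m.
v = −0.0456·5.97·0.41787·[1 + 0.0456·-0.90851/0.19889] = -0.090062 m/s.
|v| = 0.090062 m/s.

0.0901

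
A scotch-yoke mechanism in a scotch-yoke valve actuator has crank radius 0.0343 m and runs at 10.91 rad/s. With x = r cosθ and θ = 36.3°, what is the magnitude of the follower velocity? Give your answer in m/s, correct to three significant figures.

ω = 10.91 rad/s
x = r cosθ ⇒ ẋ = −rω sinθ.
|v| = rω|sinθ| = 0.0343·10.91·|sin 36.3°| = 0.22154 m/s.

0.222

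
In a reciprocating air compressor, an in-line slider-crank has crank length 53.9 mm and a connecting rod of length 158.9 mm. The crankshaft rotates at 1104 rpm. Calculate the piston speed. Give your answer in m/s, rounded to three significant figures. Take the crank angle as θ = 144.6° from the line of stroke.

2.59

ω = 2π·1104/60 = 115.6 rad/s
For an in-line slider-crank, x = r cosθ + √(L² − r² sin²θ), so v = −rω sinθ·[1 + r cosθ/√(L² − r² sin²θ)].
With r = 0.0539 m, L = 0.1589 m, θ = 144.6°: √(L² − r² sin²θ) = 0.1558 m.
v = −0.0539·115.6·0.57928·[1 + 0.0539·-0.81513/0.1558] = -2.5918 m/s.
|v| = 2.5918 m/s.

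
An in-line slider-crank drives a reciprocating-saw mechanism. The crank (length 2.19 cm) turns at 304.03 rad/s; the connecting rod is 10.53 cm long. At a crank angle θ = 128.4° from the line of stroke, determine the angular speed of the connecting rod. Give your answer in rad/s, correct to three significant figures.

39.8

ω = 304 rad/s
The rod makes angle φ with the slider axis where L sinφ = r sinθ; differentiating, L cosφ·φ̇ = r ω cosθ.
L cosφ = √(L² − r² sin²θ) = 0.10389 m.
|ω_rod| = r ω |cosθ| / √(L² − r² sin²θ) = 0.0219·304·0.62115/0.10389 = 39.808 rad/s.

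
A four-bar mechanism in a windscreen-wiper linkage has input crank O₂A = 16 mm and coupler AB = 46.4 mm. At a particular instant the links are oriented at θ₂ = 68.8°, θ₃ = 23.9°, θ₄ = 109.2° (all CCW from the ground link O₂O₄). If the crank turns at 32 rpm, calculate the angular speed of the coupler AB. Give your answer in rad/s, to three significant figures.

0.751

ω₂ = 3.351 rad/s (from 32 rpm).
Differentiating the loop-closure r₂e^{iθ₂}+r₃e^{iθ₃}=r₁+r₄e^{iθ₄} gives r₂ω₂e^{iθ₂}+r₃ω₃e^{iθ₃}=r₄ω₄e^{iθ₄}.
Eliminating the other unknown: ω₃ = r₂ω₂ sin(θ₄−θ₂) / [r₃ sin(θ₃−θ₄)].
Numerator sine = +0.64812; denominator sine = -0.99664.
Result = 0.016·3.351·(+0.64812) / (0.0464·(-0.99664)) = -0.75145 rad/s; magnitude 0.75145 rad/s.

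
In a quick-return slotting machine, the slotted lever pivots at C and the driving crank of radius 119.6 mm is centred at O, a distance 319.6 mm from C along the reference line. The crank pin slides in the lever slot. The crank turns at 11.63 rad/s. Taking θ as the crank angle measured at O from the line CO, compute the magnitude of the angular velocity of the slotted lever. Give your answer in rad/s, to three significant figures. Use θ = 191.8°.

6.46

ω = 11.63 rad/s
Crank pin A relative to C: A = (d + r cosθ, r sinθ); lever angle φ = atan2(r sinθ, d + r cosθ).
Differentiating tanφ: φ̇ = rω(d cosθ + r)/(d² + r² + 2dr cosθ).
d² + r² + 2dr cosθ = |CA|² = 0.0416156 m²;  d cosθ + r = -0.19325 m.
|ω_lever| = |0.1196·11.63·-0.19325| / 0.0416156 = 6.459 rad/s.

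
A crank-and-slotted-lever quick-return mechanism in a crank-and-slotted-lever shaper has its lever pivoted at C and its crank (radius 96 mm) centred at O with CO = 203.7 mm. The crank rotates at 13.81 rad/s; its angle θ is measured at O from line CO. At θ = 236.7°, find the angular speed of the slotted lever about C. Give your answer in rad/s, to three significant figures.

0.718

ω = 13.81 rad/s
Crank pin A relative to C: A = (d + r cosθ, r sinθ); lever angle φ = atan2(r sinθ, d + r cosθ).
Differentiating tanφ: φ̇ = rω(d cosθ + r)/(d² + r² + 2dr cosθ).
d² + r² + 2dr cosθ = |CA|² = 0.0292372 m²;  d cosθ + r = -0.015836 m.
|ω_lever| = |0.096·13.81·-0.015836| / 0.0292372 = 0.71808 rad/s.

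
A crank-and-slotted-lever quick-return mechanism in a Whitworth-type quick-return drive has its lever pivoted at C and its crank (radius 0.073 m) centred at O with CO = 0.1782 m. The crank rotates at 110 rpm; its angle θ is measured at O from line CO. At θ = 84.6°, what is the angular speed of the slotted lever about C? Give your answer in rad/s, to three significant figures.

ω = 11.52 rad/s (from 110 rpm).
Crank pin A relative to C: A = (d + r cosθ, r sinθ); lever angle φ = atan2(r sinθ, d + r cosθ).
Differentiating tanφ: φ̇ = rω(d cosθ + r)/(d² + r² + 2dr cosθ).
d² + r² + 2dr cosθ = |CA|² = 0.0395327 m²;  d cosθ + r = +0.08977 m.
|ω_lever| = |0.073·11.52·+0.08977| / 0.0395327 = 1.9095 rad/s.

1.91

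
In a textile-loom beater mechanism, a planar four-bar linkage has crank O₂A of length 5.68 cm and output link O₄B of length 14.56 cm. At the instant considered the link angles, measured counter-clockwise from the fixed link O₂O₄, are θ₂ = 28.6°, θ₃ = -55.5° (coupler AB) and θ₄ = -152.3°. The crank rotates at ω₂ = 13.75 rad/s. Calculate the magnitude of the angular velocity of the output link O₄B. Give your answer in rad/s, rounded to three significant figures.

5.37

ω₂ = 13.75 rad/s
Differentiating the loop-closure r₂e^{iθ₂}+r₃e^{iθ₃}=r₁+r₄e^{iθ₄} gives r₂ω₂e^{iθ₂}+r₃ω₃e^{iθ₃}=r₄ω₄e^{iθ₄}.
Eliminating the other unknown: ω₄ = r₂ω₂ sin(θ₂−θ₃) / [r₄ sin(θ₄−θ₃)].
Numerator sine = +0.99470; denominator sine = -0.99297.
Result = 0.0568·13.75·(+0.99470) / (0.1456·(-0.99297)) = -5.3734 rad/s; magnitude 5.3734 rad/s.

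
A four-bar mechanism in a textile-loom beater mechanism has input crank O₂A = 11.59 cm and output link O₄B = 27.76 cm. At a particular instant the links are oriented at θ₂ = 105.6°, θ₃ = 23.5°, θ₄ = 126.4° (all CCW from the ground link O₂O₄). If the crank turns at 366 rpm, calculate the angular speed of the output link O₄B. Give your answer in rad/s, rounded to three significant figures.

16.3

ω₂ = 38.33 rad/s (from 366 rpm).
Differentiating the loop-closure r₂e^{iθ₂}+r₃e^{iθ₃}=r₁+r₄e^{iθ₄} gives r₂ω₂e^{iθ₂}+r₃ω₃e^{iθ₃}=r₄ω₄e^{iθ₄}.
Eliminating the other unknown: ω₄ = r₂ω₂ sin(θ₂−θ₃) / [r₄ sin(θ₄−θ₃)].
Numerator sine = +0.99051; denominator sine = +0.97476.
Result = 0.1159·38.33·(+0.99051) / (0.2776·(+0.97476)) = +16.261 rad/s; magnitude 16.261 rad/s.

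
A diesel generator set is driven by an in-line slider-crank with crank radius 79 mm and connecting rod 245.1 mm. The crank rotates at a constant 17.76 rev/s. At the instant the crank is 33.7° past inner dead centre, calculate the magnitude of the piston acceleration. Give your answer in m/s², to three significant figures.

950

ω = 2π·17.8 = 111.6 rad/s
x(θ) = r cosθ + √(L² − r² sin²θ); with ω constant, a = ω²·d²x/dθ².
d²x/dθ² = −r cosθ − r²(cos2θ)/√u − r⁴ sin²2θ/(4u^{3/2}),  u = L² − r² sin²θ = 0.0581527 m².
Substituting r = 0.079 m, L = 0.2451 m, θ = 33.7°: d²x/dθ² = -0.076262 m.
a = ω²·d²x/dθ² = (111.6)²·(-0.076262) = -949.63 m/s²;  |a| = 949.63 m/s².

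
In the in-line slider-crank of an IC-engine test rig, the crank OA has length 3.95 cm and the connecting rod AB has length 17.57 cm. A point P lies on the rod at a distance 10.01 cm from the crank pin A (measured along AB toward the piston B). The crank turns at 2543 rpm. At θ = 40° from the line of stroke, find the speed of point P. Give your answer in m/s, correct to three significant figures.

8.20

ω = 266.3 rad/s.  Crank-pin speed |V_A| = rω = 10.519 m/s, perpendicular to OA.
Rod angle: sinφ = −(r/L) sinθ ⇒ φ = -8.309°; ω_rod = −rω cosθ/√(L²−r²sin²θ) = -46.349 rad/s.
V_P = V_A + ω_rod × AP, with AP = 0.1001 m along the rod.
Components: V_Px = −rω sinθ − a·ω_rod·sinφ = -7.4319 m/s;  V_Py = rω cosθ + a·ω_rod·cosφ = +3.4672 m/s.
|V_P| = √(V_Px² + V_Py²) = 8.2009 m/s.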